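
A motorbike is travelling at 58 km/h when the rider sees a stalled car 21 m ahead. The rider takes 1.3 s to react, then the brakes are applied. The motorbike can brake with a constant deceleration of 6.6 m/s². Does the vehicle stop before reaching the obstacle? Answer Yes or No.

58 km/h ÷ 3.6 = 16.1111 m/s.
Reaction distance = 16.1111 × 1.3 = 20.944 m.
Braking distance = v²/(2a) = 259.568 / 13.200 = 19.664 m.
Total stopping distance = 20.944 + 19.664 = 40.608 m, vs 21 m available — it cannot stop in time and overshoots by 40.608 − 21 = 19.608 m.

No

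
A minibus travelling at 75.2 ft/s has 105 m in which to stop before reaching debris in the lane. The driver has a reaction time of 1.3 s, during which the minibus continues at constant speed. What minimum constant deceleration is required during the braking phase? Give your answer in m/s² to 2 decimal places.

Required deceleration ≈ 3.49 m/s²

75.2 ft/s × 0.3048 = 22.9210 m/s.
Distance covered during reaction = 22.9210 × 1.3 = 29.797 m.
Distance available for braking: 105 − 29.797 = 75.203 m.
v² = 2a·d ⇒ a = v²/(2d) = 22.9210² / (2 × 75.203) = 525.372 / 150.406 = 3.4930 m/s².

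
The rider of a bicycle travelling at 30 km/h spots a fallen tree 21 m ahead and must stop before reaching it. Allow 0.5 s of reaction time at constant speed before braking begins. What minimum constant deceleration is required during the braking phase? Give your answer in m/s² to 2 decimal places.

30 km/h ÷ 3.6 = 8.3333 m/s.
Distance covered during reaction = 8.3333 × 0.5 = 4.167 m.
Distance available for braking: 21 − 4.167 = 16.833 m.
v² = 2a·d ⇒ a = v²/(2d) = 8.3333² / (2 × 16.833) = 69.444 / 33.666 = 2.0627 m/s².

Required deceleration ≈ 2.06 m/s²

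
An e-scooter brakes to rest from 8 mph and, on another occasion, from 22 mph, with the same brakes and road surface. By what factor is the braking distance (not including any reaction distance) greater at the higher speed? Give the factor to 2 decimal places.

Braking distance d = v²/(2a), so with a fixed, d ∝ v².
Factor = (22/8)² = 2.7500² = 7.5625.

Factor ≈ 7.56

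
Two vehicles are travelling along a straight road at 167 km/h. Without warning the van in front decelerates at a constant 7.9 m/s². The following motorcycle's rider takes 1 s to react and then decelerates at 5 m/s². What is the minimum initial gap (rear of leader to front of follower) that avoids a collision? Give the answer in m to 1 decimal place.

167 km/h ÷ 3.6 = 46.3889 m/s.
Leader travels v²/(2a_L) = 2151.930 / 15.800 = 136.198 m before stopping.
Follower covers v·t_r = 46.3889 × 1 = 46.389 m while reacting, then v²/(2a_F) = 2151.930 / 10.000 = 215.193 m while braking, for a total of 46.389 + 215.193 = 261.582 m.
Since a_F ≤ a_L and the follower starts braking later, the follower is never slower than the leader, so the closest approach is when both have stopped.
Minimum gap = 261.582 − 136.198 = 125.384 m.

Minimum gap ≈ 125.4 m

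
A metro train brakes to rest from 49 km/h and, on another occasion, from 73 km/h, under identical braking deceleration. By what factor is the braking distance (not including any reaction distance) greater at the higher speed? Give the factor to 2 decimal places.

Factor ≈ 2.22

Braking distance d = v²/(2a), so with a fixed, d ∝ v².
Factor = (73/49)² = 1.4898² = 2.2195.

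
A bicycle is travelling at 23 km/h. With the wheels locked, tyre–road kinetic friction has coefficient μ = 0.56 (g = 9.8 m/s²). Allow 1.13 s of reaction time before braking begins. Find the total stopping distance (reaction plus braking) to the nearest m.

Total stopping distance ≈ 11 m

23 km/h ÷ 3.6 = 6.3889 m/s.
a = μg = 0.56 × 9.8 = 5.488 m/s².
Reaction distance = v·t_r = 6.3889 × 1.13 = 7.219 m.
Braking distance = v²/(2a) = 6.3889² / (2 × 5.488) = 40.818 / 10.976 = 3.719 m.
Total = 7.219 + 3.719 = 10.938 m.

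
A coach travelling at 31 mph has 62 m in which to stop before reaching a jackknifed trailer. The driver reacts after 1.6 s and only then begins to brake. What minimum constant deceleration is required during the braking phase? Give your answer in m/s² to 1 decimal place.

31 mph × 0.44704 = 13.8582 m/s.
Distance covered during reaction = 13.8582 × 1.6 = 22.173 m.
Distance available for braking: 62 − 22.173 = 39.827 m.
v² = 2a·d ⇒ a = v²/(2d) = 13.8582² / (2 × 39.827) = 192.050 / 79.654 = 2.4111 m/s².

Required deceleration ≈ 2.4 m/s²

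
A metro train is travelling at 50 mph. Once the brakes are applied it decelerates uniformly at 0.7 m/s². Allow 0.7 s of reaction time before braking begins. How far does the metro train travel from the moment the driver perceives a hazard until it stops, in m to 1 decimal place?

Total stopping distance ≈ 372.5 m

50 mph × 0.44704 = 22.3520 m/s.
Reaction distance = v·t_r = 22.3520 × 0.7 = 15.646 m.
Braking distance = v²/(2a) = 22.3520² / (2 × 0.700) = 499.612 / 1.400 = 356.866 m.
Total = 15.646 + 356.866 = 372.512 m.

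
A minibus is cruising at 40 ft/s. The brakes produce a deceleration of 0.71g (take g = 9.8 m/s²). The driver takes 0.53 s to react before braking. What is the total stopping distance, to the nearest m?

40 ft/s × 0.3048 = 12.1920 m/s.
a = 0.71 × 9.8 = 6.958 m/s².
Reaction distance = v·t_r = 12.1920 × 0.53 = 6.462 m.
Braking distance = v²/(2a) = 12.1920² / (2 × 6.958) = 148.645 / 13.916 = 10.682 m.
Total = 6.462 + 10.682 = 17.144 m.

Total stopping distance ≈ 17 m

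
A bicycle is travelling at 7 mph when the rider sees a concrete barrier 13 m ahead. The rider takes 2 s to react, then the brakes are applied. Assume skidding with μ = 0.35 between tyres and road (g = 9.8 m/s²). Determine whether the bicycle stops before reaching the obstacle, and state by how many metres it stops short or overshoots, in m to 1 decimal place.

7 mph × 0.44704 = 3.1293 m/s.
a = μg = 0.35 × 9.8 = 3.430 m/s².
Reaction distance = 3.1293 × 2 = 6.259 m.
Braking distance = v²/(2a) = 9.793 / 6.860 = 1.428 m.
Total stopping distance = 6.259 + 1.428 = 7.687 m, vs 13 m available — it stops with 13 − 7.687 = 5.313 m to spare.

Yes — it stops 5.3 m short of the obstacle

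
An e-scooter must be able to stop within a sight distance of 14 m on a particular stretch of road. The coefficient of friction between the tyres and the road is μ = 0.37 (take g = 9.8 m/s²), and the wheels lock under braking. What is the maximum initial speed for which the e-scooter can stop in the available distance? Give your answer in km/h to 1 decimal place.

Maximum speed ≈ 36.3 km/h

a = μg = 0.37 × 9.8 = 3.626 m/s².
v²/(2a) = d ⇒ v = √(2 × 3.626 × 14) = √101.53 = 10.0762 m/s.
10.0762 m/s × 3.6 = 36.274 km/h.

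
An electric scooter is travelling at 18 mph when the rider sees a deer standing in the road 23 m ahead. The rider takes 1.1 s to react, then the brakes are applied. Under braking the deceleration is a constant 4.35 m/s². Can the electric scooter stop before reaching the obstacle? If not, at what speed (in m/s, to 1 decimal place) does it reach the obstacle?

18 mph × 0.44704 = 8.0467 m/s.
Reaction distance = 8.0467 × 1.1 = 8.851 m.
Braking distance = v²/(2a) = 64.749 / 8.700 = 7.442 m.
Total stopping distance = 8.851 + 7.442 = 16.293 m, vs 23 m available — it stops with 23 − 16.293 = 6.707 m to spare.

Yes — it stops about 6.7 m short of the obstacle, so it never reaches it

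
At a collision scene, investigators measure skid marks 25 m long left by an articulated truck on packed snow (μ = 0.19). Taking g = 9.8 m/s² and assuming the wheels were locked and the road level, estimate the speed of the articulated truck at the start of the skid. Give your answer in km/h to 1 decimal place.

Initial speed ≈ 34.7 km/h

Deceleration a = μg = 0.19 × 9.8 = 1.862 m/s².
v = √(2a·d) = √(2 × 1.862 × 25) = √93.100 = 9.6488 m/s.
= 9.6488 × 3.6 = 34.736 km/h.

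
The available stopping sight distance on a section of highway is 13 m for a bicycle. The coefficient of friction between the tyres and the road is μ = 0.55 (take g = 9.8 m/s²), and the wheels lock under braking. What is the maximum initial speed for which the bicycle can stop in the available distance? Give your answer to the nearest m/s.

a = μg = 0.55 × 9.8 = 5.390 m/s².
v²/(2a) = d ⇒ v = √(2 × 5.390 × 13) = √140.14 = 11.8381 m/s.

Maximum speed ≈ 12 m/s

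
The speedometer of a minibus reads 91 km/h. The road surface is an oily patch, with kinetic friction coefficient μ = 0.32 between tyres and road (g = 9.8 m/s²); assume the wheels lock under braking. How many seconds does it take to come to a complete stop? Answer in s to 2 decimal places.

91 km/h ÷ 3.6 = 25.2778 m/s.
a = μg = 0.32 × 9.8 = 3.136 m/s².
Braking time = v/a = 25.2778 / 3.136 = 8.061 s.

Braking time ≈ 8.06 s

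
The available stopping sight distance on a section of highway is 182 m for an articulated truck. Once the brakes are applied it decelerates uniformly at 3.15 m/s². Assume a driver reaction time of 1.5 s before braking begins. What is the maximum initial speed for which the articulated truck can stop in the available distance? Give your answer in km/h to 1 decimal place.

Maximum speed ≈ 106.1 km/h

Stopping distance: v·t_r + v²/(2a) = 182 with t_r = 1.5 s and a = 3.150 m/s².
So v² + 9.450 v − 1146.60 = 0.
Positive root: v = −a·t_r + √((a·t_r)² + 2a·d) = −4.725 + √(22.326 + 1146.60) = 29.4646 m/s.
29.4646 m/s × 3.6 = 106.073 km/h.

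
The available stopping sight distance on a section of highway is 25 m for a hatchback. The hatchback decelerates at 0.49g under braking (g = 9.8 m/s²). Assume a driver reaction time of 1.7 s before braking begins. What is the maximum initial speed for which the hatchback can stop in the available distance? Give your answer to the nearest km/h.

Maximum speed ≈ 34 km/h

a = 0.49 × 9.8 = 4.802 m/s².
Stopping distance: v·t_r + v²/(2a) = 25 with t_r = 1.7 s and a = 4.802 m/s².
So v² + 16.327 v − 240.10 = 0.
Positive root: v = −a·t_r + √((a·t_r)² + 2a·d) = −8.163 + √(66.635 + 240.10) = 9.3509 m/s.
9.3509 m/s × 3.6 = 33.663 km/h.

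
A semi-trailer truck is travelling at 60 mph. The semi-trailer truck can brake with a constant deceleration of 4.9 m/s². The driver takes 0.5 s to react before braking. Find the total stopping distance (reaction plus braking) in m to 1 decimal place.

60 mph × 0.44704 = 26.8224 m/s.
Reaction distance = v·t_r = 26.8224 × 0.5 = 13.411 m.
Braking distance = v²/(2a) = 26.8224² / (2 × 4.900) = 719.441 / 9.800 = 73.412 m.
Total = 13.411 + 73.412 = 86.823 m.

Total stopping distance ≈ 86.8 m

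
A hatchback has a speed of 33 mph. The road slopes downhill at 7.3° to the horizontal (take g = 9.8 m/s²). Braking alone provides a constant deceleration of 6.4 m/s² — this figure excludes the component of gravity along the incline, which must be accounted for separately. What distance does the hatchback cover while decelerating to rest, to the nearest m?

33 mph × 0.44704 = 14.7523 m/s.
Gravity along the downhill slope reduces the braking deceleration: a_eff = 6.400 − 9.8·sin 7.3° = 6.400 − 1.245 = 5.155 m/s².
Braking distance = v²/(2a) = 14.7523² / (2 × 5.155) = 217.630 / 10.310 = 21.109 m.

Braking distance ≈ 21 m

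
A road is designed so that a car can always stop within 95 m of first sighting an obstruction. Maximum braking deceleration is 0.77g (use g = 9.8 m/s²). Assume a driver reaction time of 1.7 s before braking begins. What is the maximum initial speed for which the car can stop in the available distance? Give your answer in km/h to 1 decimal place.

a = 0.77 × 9.8 = 7.546 m/s².
Stopping distance: v·t_r + v²/(2a) = 95 with t_r = 1.7 s and a = 7.546 m/s².
So v² + 25.656 v − 1433.74 = 0.
Positive root: v = −a·t_r + √((a·t_r)² + 2a·d) = −12.828 + √(164.558 + 1433.74) = 27.1507 m/s.
27.1507 m/s × 3.6 = 97.743 km/h.

Maximum speed ≈ 97.7 km/h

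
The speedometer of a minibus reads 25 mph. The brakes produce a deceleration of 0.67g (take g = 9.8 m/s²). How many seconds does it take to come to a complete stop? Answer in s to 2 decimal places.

Braking time ≈ 1.70 s

25 mph × 0.44704 = 11.1760 m/s.
a = 0.67 × 9.8 = 6.566 m/s².
Braking time = v/a = 11.1760 / 6.566 = 1.702 s.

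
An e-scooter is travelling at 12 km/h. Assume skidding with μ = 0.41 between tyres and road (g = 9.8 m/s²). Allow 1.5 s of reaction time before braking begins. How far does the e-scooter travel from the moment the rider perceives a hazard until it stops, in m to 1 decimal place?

Total stopping distance ≈ 6.4 m

12 km/h ÷ 3.6 = 3.3333 m/s.
a = μg = 0.41 × 9.8 = 4.018 m/s².
Reaction distance = v·t_r = 3.3333 × 1.5 = 5.000 m.
Braking distance = v²/(2a) = 3.3333² / (2 × 4.018) = 11.111 / 8.036 = 1.383 m.
Total = 5.000 + 1.383 = 6.383 m.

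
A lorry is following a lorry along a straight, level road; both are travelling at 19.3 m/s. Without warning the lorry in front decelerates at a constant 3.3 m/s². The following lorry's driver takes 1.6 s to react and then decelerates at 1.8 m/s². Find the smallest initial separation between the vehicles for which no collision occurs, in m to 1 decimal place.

Minimum gap ≈ 77.9 m

Leader travels v²/(2a_L) = 372.490 / 6.600 = 56.438 m before stopping.
Follower covers v·t_r = 19.3000 × 1.6 = 30.880 m while reacting, then v²/(2a_F) = 372.490 / 3.600 = 103.469 m while braking, for a total of 30.880 + 103.469 = 134.349 m.
Since a_F ≤ a_L and the follower starts braking later, the follower is never slower than the leader, so the closest approach is when both have stopped.
Minimum gap = 134.349 − 56.438 = 77.911 m.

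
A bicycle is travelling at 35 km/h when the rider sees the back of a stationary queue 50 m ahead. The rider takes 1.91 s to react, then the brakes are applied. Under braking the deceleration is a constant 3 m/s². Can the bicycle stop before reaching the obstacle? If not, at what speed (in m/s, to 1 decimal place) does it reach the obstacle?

35 km/h ÷ 3.6 = 9.7222 m/s.
Reaction distance = 9.7222 × 1.91 = 18.569 m.
Braking distance = v²/(2a) = 94.521 / 6.000 = 15.754 m.
Total stopping distance = 18.569 + 15.754 = 34.323 m, vs 50 m available — it stops with 50 − 34.323 = 15.677 m to spare.

Yes — it stops about 15.7 m short of the obstacle, so it never reaches it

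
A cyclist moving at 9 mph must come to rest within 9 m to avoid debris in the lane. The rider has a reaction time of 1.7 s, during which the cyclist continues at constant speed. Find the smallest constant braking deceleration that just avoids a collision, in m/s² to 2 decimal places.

9 mph × 0.44704 = 4.0234 m/s.
Distance covered during reaction = 4.0234 × 1.7 = 6.840 m.
Distance available for braking: 9 − 6.840 = 2.160 m.
v² = 2a·d ⇒ a = v²/(2d) = 4.0234² / (2 × 2.160) = 16.188 / 4.320 = 3.7472 m/s².

Required deceleration ≈ 3.75 m/s²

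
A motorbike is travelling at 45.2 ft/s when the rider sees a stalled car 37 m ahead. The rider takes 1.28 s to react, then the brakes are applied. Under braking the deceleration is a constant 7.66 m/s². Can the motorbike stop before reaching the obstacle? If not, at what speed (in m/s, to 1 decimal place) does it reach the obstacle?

Yes — it stops about 7.0 m short of the obstacle, so it never reaches it

45.2 ft/s × 0.3048 = 13.7770 m/s.
Reaction distance = 13.7770 × 1.28 = 17.635 m.
Braking distance = v²/(2a) = 189.806 / 15.320 = 12.389 m.
Total stopping distance = 17.635 + 12.389 = 30.024 m, vs 37 m available — it stops with 37 − 30.024 = 6.976 m to spare.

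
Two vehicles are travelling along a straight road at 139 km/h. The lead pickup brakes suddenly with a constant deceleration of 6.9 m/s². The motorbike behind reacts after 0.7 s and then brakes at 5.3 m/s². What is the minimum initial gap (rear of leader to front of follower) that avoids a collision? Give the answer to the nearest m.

Minimum gap ≈ 60 m

139 km/h ÷ 3.6 = 38.6111 m/s.
Leader travels v²/(2a_L) = 1490.817 / 13.800 = 108.030 m before stopping.
Follower covers v·t_r = 38.6111 × 0.7 = 27.028 m while reacting, then v²/(2a_F) = 1490.817 / 10.600 = 140.643 m while braking, for a total of 27.028 + 140.643 = 167.671 m.
Since a_F ≤ a_L and the follower starts braking later, the follower is never slower than the leader, so the closest approach is when both have stopped.
Minimum gap = 167.671 − 108.030 = 59.641 m.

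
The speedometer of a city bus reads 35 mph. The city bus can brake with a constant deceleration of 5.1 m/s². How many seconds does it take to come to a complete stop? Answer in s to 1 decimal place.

Braking time ≈ 3.1 s

35 mph × 0.44704 = 15.6464 m/s.
Braking time = v/a = 15.6464 / 5.100 = 3.068 s.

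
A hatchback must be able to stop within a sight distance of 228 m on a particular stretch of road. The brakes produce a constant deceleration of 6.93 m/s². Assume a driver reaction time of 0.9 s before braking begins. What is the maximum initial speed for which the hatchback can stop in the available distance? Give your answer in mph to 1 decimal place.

Maximum speed ≈ 112.6 mph

Stopping distance: v·t_r + v²/(2a) = 228 with t_r = 0.9 s and a = 6.930 m/s².
So v² + 12.474 v − 3160.08 = 0.
Positive root: v = −a·t_r + √((a·t_r)² + 2a·d) = −6.237 + √(38.900 + 3160.08) = 50.3225 m/s.
50.3225 m/s ÷ 0.44704 = 112.568 mph.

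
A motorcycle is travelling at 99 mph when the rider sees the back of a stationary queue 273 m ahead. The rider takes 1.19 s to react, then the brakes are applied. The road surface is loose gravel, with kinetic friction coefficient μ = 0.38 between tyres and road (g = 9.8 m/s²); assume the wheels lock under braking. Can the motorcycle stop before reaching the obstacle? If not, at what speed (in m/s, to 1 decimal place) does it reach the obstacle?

99 mph × 0.44704 = 44.2570 m/s.
a = μg = 0.38 × 9.8 = 3.724 m/s².
Reaction distance = 44.2570 × 1.19 = 52.666 m.
Braking distance needed to stop: v²/(2a) = 1958.682 / 7.448 = 262.981 m, so total needed = 52.666 + 262.981 = 315.647 m > 273 m — it cannot stop.
Distance remaining when braking begins: 273 − 52.666 = 220.334 m.
v² = v₀² − 2a·d = 1958.682 − 2 × 3.724 × 220.334 = 317.634 m²/s².
v = √317.634 = 17.822 m/s.

No — it strikes the obstacle at 17.8 m/s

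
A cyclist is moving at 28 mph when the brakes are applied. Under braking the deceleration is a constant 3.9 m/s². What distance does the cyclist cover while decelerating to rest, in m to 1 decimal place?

28 mph × 0.44704 = 12.5171 m/s.
Braking distance = v²/(2a) = 12.5171² / (2 × 3.900) = 156.678 / 7.800 = 20.087 m.

Braking distance ≈ 20.1 m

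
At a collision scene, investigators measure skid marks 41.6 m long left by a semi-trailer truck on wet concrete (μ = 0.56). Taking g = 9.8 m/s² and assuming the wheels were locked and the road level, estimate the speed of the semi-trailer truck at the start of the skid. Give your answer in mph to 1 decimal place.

Initial speed ≈ 47.8 mph

Deceleration a = μg = 0.56 × 9.8 = 5.488 m/s².
v = √(2a·d) = √(2 × 5.488 × 41.6) = √456.602 = 21.3682 m/s.
= 21.3682 ÷ 0.44704 = 47.799 mph.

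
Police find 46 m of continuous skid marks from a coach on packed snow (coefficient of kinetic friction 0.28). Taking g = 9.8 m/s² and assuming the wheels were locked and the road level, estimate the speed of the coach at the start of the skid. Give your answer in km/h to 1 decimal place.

Initial speed ≈ 57.2 km/h

Deceleration a = μg = 0.28 × 9.8 = 2.744 m/s².
v = √(2a·d) = √(2 × 2.744 × 46) = √252.448 = 15.8886 m/s.
= 15.8886 × 3.6 = 57.199 km/h.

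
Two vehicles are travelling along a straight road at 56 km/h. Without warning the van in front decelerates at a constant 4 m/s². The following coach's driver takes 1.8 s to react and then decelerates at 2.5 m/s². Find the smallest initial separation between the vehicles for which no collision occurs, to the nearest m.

Minimum gap ≈ 46 m

56 km/h ÷ 3.6 = 15.5556 m/s.
Leader travels v²/(2a_L) = 241.977 / 8.000 = 30.247 m before stopping.
Follower covers v·t_r = 15.5556 × 1.8 = 28.000 m while reacting, then v²/(2a_F) = 241.977 / 5.000 = 48.395 m while braking, for a total of 28.000 + 48.395 = 76.395 m.
Since a_F ≤ a_L and the follower starts braking later, the follower is never slower than the leader, so the closest approach is when both have stopped.
Minimum gap = 76.395 − 30.247 = 46.148 m.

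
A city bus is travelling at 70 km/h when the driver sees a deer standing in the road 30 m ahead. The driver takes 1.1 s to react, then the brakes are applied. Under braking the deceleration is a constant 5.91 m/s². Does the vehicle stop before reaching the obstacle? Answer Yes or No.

No

70 km/h ÷ 3.6 = 19.4444 m/s.
Reaction distance = 19.4444 × 1.1 = 21.389 m.
Braking distance = v²/(2a) = 378.085 / 11.820 = 31.987 m.
Total stopping distance = 21.389 + 31.987 = 53.376 m, vs 30 m available — it cannot stop in time and overshoots by 53.376 − 30 = 23.376 m.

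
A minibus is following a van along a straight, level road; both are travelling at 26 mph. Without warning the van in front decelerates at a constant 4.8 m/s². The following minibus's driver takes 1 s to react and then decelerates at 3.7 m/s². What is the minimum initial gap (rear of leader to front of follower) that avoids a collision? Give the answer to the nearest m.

Minimum gap ≈ 16 m

26 mph × 0.44704 = 11.6230 m/s.
Leader travels v²/(2a_L) = 135.094 / 9.600 = 14.072 m before stopping.
Follower covers v·t_r = 11.6230 × 1 = 11.623 m while reacting, then v²/(2a_F) = 135.094 / 7.400 = 18.256 m while braking, for a total of 11.623 + 18.256 = 29.879 m.
Since a_F ≤ a_L and the follower starts braking later, the follower is never slower than the leader, so the closest approach is when both have stopped.
Minimum gap = 29.879 − 14.072 = 15.807 m.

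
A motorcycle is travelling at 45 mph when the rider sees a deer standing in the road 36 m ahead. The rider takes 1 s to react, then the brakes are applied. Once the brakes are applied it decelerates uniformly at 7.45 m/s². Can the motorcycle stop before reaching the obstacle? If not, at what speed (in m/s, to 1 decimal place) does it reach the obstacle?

No — it strikes the obstacle at 13.0 m/s

45 mph × 0.44704 = 20.1168 m/s.
Reaction distance = 20.1168 × 1 = 20.117 m.
Braking distance needed to stop: v²/(2a) = 404.686 / 14.900 = 27.160 m, so total needed = 20.117 + 27.160 = 47.277 m > 36 m — it cannot stop.
Distance remaining when braking begins: 36 − 20.117 = 15.883 m.
v² = v₀² − 2a·d = 404.686 − 2 × 7.450 × 15.883 = 168.029 m²/s².
v = √168.029 = 12.963 m/s.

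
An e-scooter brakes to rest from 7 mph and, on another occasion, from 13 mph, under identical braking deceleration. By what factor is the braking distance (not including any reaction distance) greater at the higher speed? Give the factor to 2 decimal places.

Braking distance d = v²/(2a), so with a fixed, d ∝ v².
Factor = (13/7)² = 1.8571² = 3.4488.

Factor ≈ 3.45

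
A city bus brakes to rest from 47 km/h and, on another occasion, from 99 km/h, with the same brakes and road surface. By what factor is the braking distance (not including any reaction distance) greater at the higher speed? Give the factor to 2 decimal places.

Factor ≈ 4.44

Braking distance d = v²/(2a), so with a fixed, d ∝ v².
Factor = (99/47)² = 2.1064² = 4.4369.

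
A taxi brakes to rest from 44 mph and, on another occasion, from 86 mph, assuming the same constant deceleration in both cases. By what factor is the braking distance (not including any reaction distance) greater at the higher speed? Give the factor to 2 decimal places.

Factor ≈ 3.82

Braking distance d = v²/(2a), so with a fixed, d ∝ v².
Factor = (86/44)² = 1.9545² = 3.8201.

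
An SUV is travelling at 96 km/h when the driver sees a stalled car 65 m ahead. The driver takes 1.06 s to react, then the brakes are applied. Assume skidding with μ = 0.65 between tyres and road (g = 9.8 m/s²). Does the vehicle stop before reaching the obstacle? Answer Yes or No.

No

96 km/h ÷ 3.6 = 26.6667 m/s.
a = μg = 0.65 × 9.8 = 6.370 m/s².
Reaction distance = 26.6667 × 1.06 = 28.267 m.
Braking distance = v²/(2a) = 711.113 / 12.740 = 55.817 m.
Total stopping distance = 28.267 + 55.817 = 84.084 m, vs 65 m available — it cannot stop in time and overshoots by 84.084 − 65 = 19.084 m.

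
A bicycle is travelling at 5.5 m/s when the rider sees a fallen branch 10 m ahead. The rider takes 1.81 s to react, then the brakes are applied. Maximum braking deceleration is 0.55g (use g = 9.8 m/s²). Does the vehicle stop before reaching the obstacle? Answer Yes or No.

a = 0.55 × 9.8 = 5.390 m/s².
Reaction distance = 5.5000 × 1.81 = 9.955 m.
Braking distance = v²/(2a) = 30.250 / 10.780 = 2.806 m.
Total stopping distance = 9.955 + 2.806 = 12.761 m, vs 10 m available — it cannot stop in time and overshoots by 12.761 − 10 = 2.761 m.

No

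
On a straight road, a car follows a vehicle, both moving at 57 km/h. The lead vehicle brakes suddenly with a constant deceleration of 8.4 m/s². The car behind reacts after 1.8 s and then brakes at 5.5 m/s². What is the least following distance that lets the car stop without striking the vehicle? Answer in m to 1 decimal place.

Minimum gap ≈ 36.4 m

57 km/h ÷ 3.6 = 15.8333 m/s.
Leader travels v²/(2a_L) = 250.693 / 16.800 = 14.922 m before stopping.
Follower covers v·t_r = 15.8333 × 1.8 = 28.500 m while reacting, then v²/(2a_F) = 250.693 / 11.000 = 22.790 m while braking, for a total of 28.500 + 22.790 = 51.290 m.
Since a_F ≤ a_L and the follower starts braking later, the follower is never slower than the leader, so the closest approach is when both have stopped.
Minimum gap = 51.290 − 14.922 = 36.368 m.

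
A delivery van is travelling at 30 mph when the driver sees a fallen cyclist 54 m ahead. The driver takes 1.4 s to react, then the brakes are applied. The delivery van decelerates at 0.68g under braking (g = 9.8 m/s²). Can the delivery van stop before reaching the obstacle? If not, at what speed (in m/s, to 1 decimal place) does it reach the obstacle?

Yes — it stops about 21.7 m short of the obstacle, so it never reaches it

30 mph × 0.44704 = 13.4112 m/s.
a = 0.68 × 9.8 = 6.664 m/s².
Reaction distance = 13.4112 × 1.4 = 18.776 m.
Braking distance = v²/(2a) = 179.860 / 13.328 = 13.495 m.
Total stopping distance = 18.776 + 13.495 = 32.271 m, vs 54 m available — it stops with 54 − 32.271 = 21.729 m to spare.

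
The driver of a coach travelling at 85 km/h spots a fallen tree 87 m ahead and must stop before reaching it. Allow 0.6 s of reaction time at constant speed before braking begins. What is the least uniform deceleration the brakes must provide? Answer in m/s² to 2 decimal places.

85 km/h ÷ 3.6 = 23.6111 m/s.
Distance covered during reaction = 23.6111 × 0.6 = 14.167 m.
Distance available for braking: 87 − 14.167 = 72.833 m.
v² = 2a·d ⇒ a = v²/(2d) = 23.6111² / (2 × 72.833) = 557.484 / 145.666 = 3.8271 m/s².

Required deceleration ≈ 3.83 m/s²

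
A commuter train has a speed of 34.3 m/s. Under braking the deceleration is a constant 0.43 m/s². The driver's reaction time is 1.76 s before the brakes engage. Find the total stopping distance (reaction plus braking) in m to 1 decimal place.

Total stopping distance ≈ 1428.4 m

Reaction distance = v·t_r = 34.3000 × 1.76 = 60.368 m.
Braking distance = v²/(2a) = 34.3000² / (2 × 0.430) = 1176.490 / 0.860 = 1368.012 m.
Total = 60.368 + 1368.012 = 1428.380 m.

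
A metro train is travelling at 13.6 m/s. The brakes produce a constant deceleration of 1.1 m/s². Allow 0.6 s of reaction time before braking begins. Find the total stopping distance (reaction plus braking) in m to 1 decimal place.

Reaction distance = v·t_r = 13.6000 × 0.6 = 8.160 m.
Braking distance = v²/(2a) = 13.6000² / (2 × 1.100) = 184.960 / 2.200 = 84.073 m.
Total = 8.160 + 84.073 = 92.233 m.

Total stopping distance ≈ 92.2 m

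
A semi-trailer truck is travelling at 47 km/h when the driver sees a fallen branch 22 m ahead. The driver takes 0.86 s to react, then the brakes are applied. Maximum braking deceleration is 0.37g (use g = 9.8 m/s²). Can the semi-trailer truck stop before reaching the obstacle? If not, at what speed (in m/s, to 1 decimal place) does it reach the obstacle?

47 km/h ÷ 3.6 = 13.0556 m/s.
a = 0.37 × 9.8 = 3.626 m/s².
Reaction distance = 13.0556 × 0.86 = 11.228 m.
Braking distance needed to stop: v²/(2a) = 170.449 / 7.252 = 23.504 m, so total needed = 11.228 + 23.504 = 34.732 m > 22 m — it cannot stop.
Distance remaining when braking begins: 22 − 11.228 = 10.772 m.
v² = v₀² − 2a·d = 170.449 − 2 × 3.626 × 10.772 = 92.330 m²/s².
v = √92.330 = 9.609 m/s.

No — it strikes the obstacle at 9.6 m/s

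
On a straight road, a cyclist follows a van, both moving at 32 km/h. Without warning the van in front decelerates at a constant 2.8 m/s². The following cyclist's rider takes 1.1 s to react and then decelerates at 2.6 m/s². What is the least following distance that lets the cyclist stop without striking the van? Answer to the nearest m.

Minimum gap ≈ 11 m

32 km/h ÷ 3.6 = 8.8889 m/s.
Leader travels v²/(2a_L) = 79.013 / 5.600 = 14.109 m before stopping.
Follower covers v·t_r = 8.8889 × 1.1 = 9.778 m while reacting, then v²/(2a_F) = 79.013 / 5.200 = 15.195 m while braking, for a total of 9.778 + 15.195 = 24.973 m.
Since a_F ≤ a_L and the follower starts braking later, the follower is never slower than the leader, so the closest approach is when both have stopped.
Minimum gap = 24.973 − 14.109 = 10.864 m.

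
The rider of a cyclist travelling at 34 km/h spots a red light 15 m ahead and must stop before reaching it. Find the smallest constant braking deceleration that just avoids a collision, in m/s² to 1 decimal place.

34 km/h ÷ 3.6 = 9.4444 m/s.
v² = 2a·d ⇒ a = v²/(2d) = 9.4444² / (2 × 15.000) = 89.197 / 30.000 = 2.9732 m/s².

Required deceleration ≈ 3.0 m/s²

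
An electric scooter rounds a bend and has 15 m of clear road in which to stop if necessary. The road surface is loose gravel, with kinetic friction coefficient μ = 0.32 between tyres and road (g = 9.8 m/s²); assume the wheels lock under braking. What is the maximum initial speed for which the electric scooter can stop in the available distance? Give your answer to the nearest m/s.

a = μg = 0.32 × 9.8 = 3.136 m/s².
v²/(2a) = d ⇒ v = √(2 × 3.136 × 15) = √94.08 = 9.6995 m/s.

Maximum speed ≈ 10 m/s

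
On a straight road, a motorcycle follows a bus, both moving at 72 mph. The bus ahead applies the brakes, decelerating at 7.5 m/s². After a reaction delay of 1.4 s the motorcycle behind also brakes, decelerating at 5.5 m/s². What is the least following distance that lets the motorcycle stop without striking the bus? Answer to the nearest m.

72 mph × 0.44704 = 32.1869 m/s.
Leader travels v²/(2a_L) = 1035.997 / 15.000 = 69.066 m before stopping.
Follower covers v·t_r = 32.1869 × 1.4 = 45.062 m while reacting, then v²/(2a_F) = 1035.997 / 11.000 = 94.182 m while braking, for a total of 45.062 + 94.182 = 139.244 m.
Since a_F ≤ a_L and the follower starts braking later, the follower is never slower than the leader, so the closest approach is when both have stopped.
Minimum gap = 139.244 − 69.066 = 70.178 m.

Minimum gap ≈ 70 m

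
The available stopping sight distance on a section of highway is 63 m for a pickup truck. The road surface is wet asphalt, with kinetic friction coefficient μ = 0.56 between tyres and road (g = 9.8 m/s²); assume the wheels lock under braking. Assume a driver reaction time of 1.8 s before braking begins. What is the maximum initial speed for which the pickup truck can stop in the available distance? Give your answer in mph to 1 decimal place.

a = μg = 0.56 × 9.8 = 5.488 m/s².
Stopping distance: v·t_r + v²/(2a) = 63 with t_r = 1.8 s and a = 5.488 m/s².
So v² + 19.757 v − 691.49 = 0.
Positive root: v = −a·t_r + √((a·t_r)² + 2a·d) = −9.878 + √(97.575 + 691.49) = 18.2123 m/s.
18.2123 m/s ÷ 0.44704 = 40.740 mph.

Maximum speed ≈ 40.7 mph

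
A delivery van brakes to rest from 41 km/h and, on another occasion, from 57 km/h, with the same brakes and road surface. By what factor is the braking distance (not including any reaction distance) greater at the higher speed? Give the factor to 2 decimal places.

Factor ≈ 1.93

Braking distance d = v²/(2a), so with a fixed, d ∝ v².
Factor = (57/41)² = 1.3902² = 1.9327.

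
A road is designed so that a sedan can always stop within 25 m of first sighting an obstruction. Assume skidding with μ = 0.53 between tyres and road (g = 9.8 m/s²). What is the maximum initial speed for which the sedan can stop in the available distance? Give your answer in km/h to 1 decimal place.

Maximum speed ≈ 58.0 km/h

a = μg = 0.53 × 9.8 = 5.194 m/s².
v²/(2a) = d ⇒ v = √(2 × 5.194 × 25) = √259.70 = 16.1152 m/s.
16.1152 m/s × 3.6 = 58.015 km/h.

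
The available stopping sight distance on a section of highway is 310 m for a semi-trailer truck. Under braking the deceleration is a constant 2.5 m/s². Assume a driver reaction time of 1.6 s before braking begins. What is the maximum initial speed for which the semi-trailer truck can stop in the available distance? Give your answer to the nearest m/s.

Stopping distance: v·t_r + v²/(2a) = 310 with t_r = 1.6 s and a = 2.500 m/s².
So v² + 8.000 v − 1550.00 = 0.
Positive root: v = −a·t_r + √((a·t_r)² + 2a·d) = −4.000 + √(16.000 + 1550.00) = 35.5727 m/s.

Maximum speed ≈ 36 m/s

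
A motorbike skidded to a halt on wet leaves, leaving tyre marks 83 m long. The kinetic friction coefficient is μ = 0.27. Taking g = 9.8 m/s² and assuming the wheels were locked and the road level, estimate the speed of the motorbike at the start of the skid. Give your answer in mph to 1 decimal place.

Initial speed ≈ 46.9 mph

Deceleration a = μg = 0.27 × 9.8 = 2.646 m/s².
v = √(2a·d) = √(2 × 2.646 × 83) = √439.236 = 20.9580 m/s.
= 20.9580 ÷ 0.44704 = 46.882 mph.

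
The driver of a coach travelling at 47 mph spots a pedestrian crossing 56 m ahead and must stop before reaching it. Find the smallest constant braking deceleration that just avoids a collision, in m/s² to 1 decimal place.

Required deceleration ≈ 3.9 m/s²

47 mph × 0.44704 = 21.0109 m/s.
v² = 2a·d ⇒ a = v²/(2d) = 21.0109² / (2 × 56.000) = 441.458 / 112.000 = 3.9416 m/s².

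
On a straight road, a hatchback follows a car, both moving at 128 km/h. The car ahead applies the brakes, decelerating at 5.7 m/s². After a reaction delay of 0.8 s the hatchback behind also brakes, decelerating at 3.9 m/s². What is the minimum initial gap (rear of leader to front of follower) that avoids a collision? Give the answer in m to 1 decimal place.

Minimum gap ≈ 79.6 m

128 km/h ÷ 3.6 = 35.5556 m/s.
Leader travels v²/(2a_L) = 1264.201 / 11.400 = 110.895 m before stopping.
Follower covers v·t_r = 35.5556 × 0.8 = 28.444 m while reacting, then v²/(2a_F) = 1264.201 / 7.800 = 162.077 m while braking, for a total of 28.444 + 162.077 = 190.521 m.
Since a_F ≤ a_L and the follower starts braking later, the follower is never slower than the leader, so the closest approach is when both have stopped.
Minimum gap = 190.521 − 110.895 = 79.626 m.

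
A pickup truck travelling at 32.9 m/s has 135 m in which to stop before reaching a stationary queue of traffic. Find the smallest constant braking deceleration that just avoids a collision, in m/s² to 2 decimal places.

v² = 2a·d ⇒ a = v²/(2d) = 32.9000² / (2 × 135.000) = 1082.410 / 270.000 = 4.0089 m/s².

Required deceleration ≈ 4.01 m/s²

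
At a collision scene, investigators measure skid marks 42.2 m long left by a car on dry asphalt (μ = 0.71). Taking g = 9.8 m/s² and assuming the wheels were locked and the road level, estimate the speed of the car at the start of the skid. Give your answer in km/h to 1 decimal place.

Initial speed ≈ 87.2 km/h

Deceleration a = μg = 0.71 × 9.8 = 6.958 m/s².
v = √(2a·d) = √(2 × 6.958 × 42.2) = √587.255 = 24.2333 m/s.
= 24.2333 × 3.6 = 87.240 km/h.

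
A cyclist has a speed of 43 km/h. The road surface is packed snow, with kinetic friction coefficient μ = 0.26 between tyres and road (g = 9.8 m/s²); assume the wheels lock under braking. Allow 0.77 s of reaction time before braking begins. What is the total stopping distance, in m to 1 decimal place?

43 km/h ÷ 3.6 = 11.9444 m/s.
a = μg = 0.26 × 9.8 = 2.548 m/s².
Reaction distance = v·t_r = 11.9444 × 0.77 = 9.197 m.
Braking distance = v²/(2a) = 11.9444² / (2 × 2.548) = 142.669 / 5.096 = 27.996 m.
Total = 9.197 + 27.996 = 37.193 m.

Total stopping distance ≈ 37.2 m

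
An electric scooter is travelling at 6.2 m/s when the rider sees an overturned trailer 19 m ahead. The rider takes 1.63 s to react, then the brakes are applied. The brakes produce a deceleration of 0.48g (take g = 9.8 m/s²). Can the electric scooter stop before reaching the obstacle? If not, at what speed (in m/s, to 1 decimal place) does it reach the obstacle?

Yes — it stops about 4.8 m short of the obstacle, so it never reaches it

a = 0.48 × 9.8 = 4.704 m/s².
Reaction distance = 6.2000 × 1.63 = 10.106 m.
Braking distance = v²/(2a) = 38.440 / 9.408 = 4.086 m.
Total stopping distance = 10.106 + 4.086 = 14.192 m, vs 19 m available — it stops with 19 − 14.192 = 4.808 m to spare.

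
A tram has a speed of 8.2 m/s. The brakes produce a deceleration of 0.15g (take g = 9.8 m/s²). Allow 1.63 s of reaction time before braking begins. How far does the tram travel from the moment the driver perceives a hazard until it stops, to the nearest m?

a = 0.15 × 9.8 = 1.470 m/s².
Reaction distance = v·t_r = 8.2000 × 1.63 = 13.366 m.
Braking distance = v²/(2a) = 8.2000² / (2 × 1.470) = 67.240 / 2.940 = 22.871 m.
Total = 13.366 + 22.871 = 36.237 m.

Total stopping distance ≈ 36 m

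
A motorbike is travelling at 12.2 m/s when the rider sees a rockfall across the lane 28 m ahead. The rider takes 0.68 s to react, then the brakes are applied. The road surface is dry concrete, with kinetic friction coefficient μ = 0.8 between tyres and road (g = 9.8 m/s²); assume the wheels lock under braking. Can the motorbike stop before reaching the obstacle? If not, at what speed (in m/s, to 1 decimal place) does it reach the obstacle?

Yes — it stops about 10.2 m short of the obstacle, so it never reaches it

a = μg = 0.8 × 9.8 = 7.840 m/s².
Reaction distance = 12.2000 × 0.68 = 8.296 m.
Braking distance = v²/(2a) = 148.840 / 15.680 = 9.492 m.
Total stopping distance = 8.296 + 9.492 = 17.788 m, vs 28 m available — it stops with 28 − 17.788 = 10.212 m to spare.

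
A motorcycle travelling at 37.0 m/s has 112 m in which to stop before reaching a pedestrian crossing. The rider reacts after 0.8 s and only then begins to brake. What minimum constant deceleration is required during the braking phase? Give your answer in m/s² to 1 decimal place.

Distance covered during reaction = 37.0000 × 0.8 = 29.600 m.
Distance available for braking: 112 − 29.600 = 82.400 m.
v² = 2a·d ⇒ a = v²/(2d) = 37.0000² / (2 × 82.400) = 1369.000 / 164.800 = 8.3070 m/s².

Required deceleration ≈ 8.3 m/s²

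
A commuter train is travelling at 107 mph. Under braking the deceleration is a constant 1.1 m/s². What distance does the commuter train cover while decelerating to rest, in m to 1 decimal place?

107 mph × 0.44704 = 47.8333 m/s.
Braking distance = v²/(2a) = 47.8333² / (2 × 1.100) = 2288.025 / 2.200 = 1040.011 m.

Braking distance ≈ 1040.0 m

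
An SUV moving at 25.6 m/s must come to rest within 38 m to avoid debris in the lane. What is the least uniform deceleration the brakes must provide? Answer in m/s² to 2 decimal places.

v² = 2a·d ⇒ a = v²/(2d) = 25.6000² / (2 × 38.000) = 655.360 / 76.000 = 8.6232 m/s².

Required deceleration ≈ 8.62 m/s²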